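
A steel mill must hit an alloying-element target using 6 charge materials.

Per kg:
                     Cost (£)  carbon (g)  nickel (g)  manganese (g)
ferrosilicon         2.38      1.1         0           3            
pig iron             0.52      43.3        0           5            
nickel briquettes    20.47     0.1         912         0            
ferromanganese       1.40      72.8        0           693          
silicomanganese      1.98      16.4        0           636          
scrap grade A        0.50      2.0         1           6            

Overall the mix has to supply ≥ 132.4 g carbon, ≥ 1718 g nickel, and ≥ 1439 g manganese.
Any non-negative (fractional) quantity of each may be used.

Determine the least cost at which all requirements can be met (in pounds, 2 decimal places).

This is a linear program. Let x1 = kg of ferrosilicon, x2 = kg of pig iron, x3 = kg of nickel briquettes, x4 = kg of ferromanganese, x5 = kg of silicomanganese, x6 = kg of scrap grade A.
Minimize 2.38x1 + 0.52x2 + 20.47x3 + 1.4x4 + 1.98x5 + 0.5x6 s.t.:
  1.1x1 + 43.3x2 + 0.1x3 + 72.8x4 + 16.4x5 + 2x6 ≥ 132.4   (carbon)
  912x3 + 1x6 ≥ 1718   (nickel)
  3x1 + 5x2 + 693x4 + 636x5 + 6x6 ≥ 1439   (manganese)
  x1, x2, x3, x4, x5, x6 ≥ 0.
The optimal basis is {nickel briquettes, ferromanganese}; ferrosilicon, pig iron, silicomanganese, scrap grade A drop out. There the nickel and manganese constraints are tight.
So nickel briquettes = 1.884 kg, ferromanganese = 2.076 kg.
Objective = 20.47·1.884 + 1.4·2.076 = 41.4719.

£41.47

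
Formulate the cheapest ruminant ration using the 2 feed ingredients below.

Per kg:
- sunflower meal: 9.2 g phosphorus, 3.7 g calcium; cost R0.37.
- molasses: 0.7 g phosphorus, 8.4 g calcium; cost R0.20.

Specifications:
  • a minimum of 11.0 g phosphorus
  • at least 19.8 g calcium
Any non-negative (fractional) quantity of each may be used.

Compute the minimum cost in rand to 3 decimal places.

R0.768

Let x1 = kg of sunflower meal, x2 = kg of molasses.
Minimize 0.37x1 + 0.2x2 subject to:
  9.2x1 + 0.7x2 ≥ 11   (phosphorus)
  3.7x1 + 8.4x2 ≥ 19.8   (calcium)
  x1, x2 ≥ 0.
Both inputs are positive at the optimum. There the phosphorus and calcium constraints are tight.
Optimal quantities: sunflower meal = 1.052 kg, molasses = 1.894 kg.
Hence cost = 0.37·1.052 + 0.2·1.894 = R0.76804.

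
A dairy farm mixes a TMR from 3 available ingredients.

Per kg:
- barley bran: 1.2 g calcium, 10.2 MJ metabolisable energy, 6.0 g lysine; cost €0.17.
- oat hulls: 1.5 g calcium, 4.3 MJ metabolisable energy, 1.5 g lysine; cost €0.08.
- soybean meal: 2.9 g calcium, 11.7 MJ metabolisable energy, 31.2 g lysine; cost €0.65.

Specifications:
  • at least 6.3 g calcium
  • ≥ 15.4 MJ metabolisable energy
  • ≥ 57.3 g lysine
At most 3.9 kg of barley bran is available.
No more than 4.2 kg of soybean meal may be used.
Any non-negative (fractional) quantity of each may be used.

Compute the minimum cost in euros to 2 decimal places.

€1.23

This is a linear program. Let x1 = kg of barley bran, x2 = kg of oat hulls, x3 = kg of soybean meal.
min 0.17x1 + 0.08x2 + 0.65x3 subject to:
  1.2x1 + 1.5x2 + 2.9x3 ≥ 6.3   (calcium)
  10.2x1 + 4.3x2 + 11.7x3 ≥ 15.4   (metabolisable energy)
  6x1 + 1.5x2 + 31.2x3 ≥ 57.3   (lysine)
  x1 ≤ 3.9
  x3 ≤ 4.2
  x1, x2, x3 ≥ 0.
At the optimum only oat hulls, soybean meal are positive (barley bran = 0). Binding constraints: calcium and lysine.
That vertex is x2 = 0.7159, x3 = 1.802.
Cost = 0.08·0.7159 + 0.65·1.802 = 1.2286.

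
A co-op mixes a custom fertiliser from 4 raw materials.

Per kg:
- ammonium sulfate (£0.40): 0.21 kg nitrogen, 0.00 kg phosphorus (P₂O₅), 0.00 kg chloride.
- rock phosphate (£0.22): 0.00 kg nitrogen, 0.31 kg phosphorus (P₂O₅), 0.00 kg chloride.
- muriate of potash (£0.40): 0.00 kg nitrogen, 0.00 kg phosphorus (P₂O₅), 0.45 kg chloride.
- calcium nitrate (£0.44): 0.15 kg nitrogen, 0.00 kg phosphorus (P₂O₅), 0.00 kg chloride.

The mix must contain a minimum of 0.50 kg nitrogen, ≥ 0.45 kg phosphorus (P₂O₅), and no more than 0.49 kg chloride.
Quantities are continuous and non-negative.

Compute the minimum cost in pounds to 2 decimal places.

Set it up as a linear program. Let x1 = kg of ammonium sulfate, x2 = kg of rock phosphate, x3 = kg of muriate of potash, x4 = kg of calcium nitrate.
Minimise 0.4x1 + 0.22x2 + 0.4x3 + 0.44x4 with:
  0.21x1 + 0.15x4 ≥ 0.5   (nitrogen)
  0.31x2 ≥ 0.45   (phosphorus (P₂O₅))
  0.45x3 ≤ 0.49   (chloride)
  x1, x2, x3, x4 ≥ 0.
The minimum-cost mix takes nothing from muriate of potash, calcium nitrate — only ammonium sulfate, rock phosphate. There the nitrogen and phosphorus (P₂O₅) constraints are tight.
So ammonium sulfate = 2.381 kg, rock phosphate = 1.452 kg.
Total cost: 0.4·2.381 + 0.22·1.452 = 1.2718.

£1.27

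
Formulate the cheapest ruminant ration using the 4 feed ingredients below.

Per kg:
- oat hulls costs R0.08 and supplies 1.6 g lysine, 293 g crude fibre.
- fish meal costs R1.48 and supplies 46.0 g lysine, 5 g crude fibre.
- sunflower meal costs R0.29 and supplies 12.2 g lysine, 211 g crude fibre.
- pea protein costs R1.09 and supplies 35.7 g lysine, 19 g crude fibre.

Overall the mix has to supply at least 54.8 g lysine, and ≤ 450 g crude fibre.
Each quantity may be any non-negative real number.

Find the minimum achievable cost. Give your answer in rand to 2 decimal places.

R1.50

Let x1 = kg of oat hulls, x2 = kg of fish meal, x3 = kg of sunflower meal, x4 = kg of pea protein.
min 0.08x1 + 1.48x2 + 0.29x3 + 1.09x4 s.t.:
  1.6x1 + 46x2 + 12.2x3 + 35.7x4 ≥ 54.8   (lysine)
  293x1 + 5x2 + 211x3 + 19x4 ≤ 450   (crude fibre)
  x1, x2, x3, x4 ≥ 0.
The cheapest feasible vertex uses only sunflower meal, pea protein; oat hulls, fish meal are not used. Binding constraints: lysine and crude fibre.
Optimal quantities: sunflower meal = 2.058 kg, pea protein = 0.8318 kg.
Total cost: 0.29·2.058 + 1.09·0.8318 = 1.5035.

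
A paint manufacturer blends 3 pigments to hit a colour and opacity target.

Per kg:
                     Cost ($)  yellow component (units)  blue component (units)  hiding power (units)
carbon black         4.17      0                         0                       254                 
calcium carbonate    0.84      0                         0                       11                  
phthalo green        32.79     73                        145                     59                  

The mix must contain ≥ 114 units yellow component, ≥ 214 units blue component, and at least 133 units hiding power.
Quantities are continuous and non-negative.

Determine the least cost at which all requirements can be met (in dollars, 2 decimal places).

This is a linear program. Let x1 = kg of carbon black, x2 = kg of calcium carbonate, x3 = kg of phthalo green.
min 4.17x1 + 0.84x2 + 32.79x3 subject to:
  73x3 ≥ 114   (yellow component)
  145x3 ≥ 214   (blue component)
  254x1 + 11x2 + 59x3 ≥ 133   (hiding power)
  x1, x2, x3 ≥ 0.
The optimal basis is {carbon black, phthalo green}; calcium carbonate drops out. There the yellow component and hiding power constraints are tight.
Optimal quantities: carbon black = 0.16088 kg, phthalo green = 1.5616 kg.
Cost = 4.17·0.16088 + 32.79·1.5616 = 51.8757.

$51.88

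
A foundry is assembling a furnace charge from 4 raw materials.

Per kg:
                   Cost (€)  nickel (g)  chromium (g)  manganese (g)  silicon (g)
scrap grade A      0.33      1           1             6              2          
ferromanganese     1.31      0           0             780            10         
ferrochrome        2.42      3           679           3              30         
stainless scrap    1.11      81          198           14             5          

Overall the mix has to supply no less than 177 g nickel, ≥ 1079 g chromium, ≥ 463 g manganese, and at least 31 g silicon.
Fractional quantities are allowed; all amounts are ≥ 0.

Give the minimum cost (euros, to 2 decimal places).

Let x1 = kg of scrap grade A, x2 = kg of ferromanganese, x3 = kg of ferrochrome, x4 = kg of stainless scrap.
Minimise 0.33x1 + 1.31x2 + 2.42x3 + 1.11x4 subject to:
  1x1 + 3x3 + 81x4 ≥ 177   (nickel)
  1x1 + 679x3 + 198x4 ≥ 1079   (chromium)
  6x1 + 780x2 + 3x3 + 14x4 ≥ 463   (manganese)
  2x1 + 10x2 + 30x3 + 5x4 ≥ 31   (silicon)
  x1, x2, x3, x4 ≥ 0.
The minimum-cost mix takes nothing from scrap grade A — only ferromanganese, ferrochrome, stainless scrap. The nickel, chromium, manganese requirements are met with equality.
So ferromanganese = 0.5513 kg, ferrochrome = 0.9623 kg, stainless scrap = 2.15 kg.
Cost = 1.31·0.5513 + 2.42·0.9623 + 1.11·2.15 = 5.4375.

€5.44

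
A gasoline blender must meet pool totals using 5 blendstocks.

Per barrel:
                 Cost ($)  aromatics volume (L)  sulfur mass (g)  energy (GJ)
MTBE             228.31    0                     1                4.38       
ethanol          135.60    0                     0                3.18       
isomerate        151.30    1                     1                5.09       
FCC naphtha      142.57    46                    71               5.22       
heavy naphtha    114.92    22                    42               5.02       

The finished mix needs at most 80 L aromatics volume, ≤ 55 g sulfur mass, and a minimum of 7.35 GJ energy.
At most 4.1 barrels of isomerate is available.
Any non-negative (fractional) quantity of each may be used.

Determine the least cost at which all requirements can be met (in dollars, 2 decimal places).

Treat it as an LP. Let x1 = barrels of MTBE, x2 = barrels of ethanol, x3 = barrels of isomerate, x4 = barrels of FCC naphtha, x5 = barrels of heavy naphtha.
Minimise 228.31x1 + 135.6x2 + 151.3x3 + 142.57x4 + 114.92x5 s.t.:
  1x3 + 46x4 + 22x5 ≤ 80   (aromatics volume)
  1x1 + 1x3 + 71x4 + 42x5 ≤ 55   (sulfur mass)
  4.38x1 + 3.18x2 + 5.09x3 + 5.22x4 + 5.02x5 ≥ 7.35   (energy)
  x3 ≤ 4.1
  x1, x2, x3, x4, x5 ≥ 0.
The optimal basis is {isomerate, heavy naphtha}; MTBE, ethanol, FCC naphtha drop out. Binding constraints: sulfur mass and energy.
So isomerate = 0.15616 barrels, heavy naphtha = 1.3058 barrels.
Hence cost = 151.3·0.15616 + 114.92·1.3058 = $173.6895.

$173.69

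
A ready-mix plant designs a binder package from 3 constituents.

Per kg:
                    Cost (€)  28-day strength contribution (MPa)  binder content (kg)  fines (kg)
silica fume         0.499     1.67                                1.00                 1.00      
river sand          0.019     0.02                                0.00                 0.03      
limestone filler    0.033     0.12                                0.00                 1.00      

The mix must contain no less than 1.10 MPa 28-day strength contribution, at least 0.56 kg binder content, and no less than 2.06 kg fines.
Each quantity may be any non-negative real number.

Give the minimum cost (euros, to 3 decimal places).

€0.329

Let x1 = kg of silica fume, x2 = kg of river sand, x3 = kg of limestone filler.
Minimise 0.499x1 + 0.019x2 + 0.033x3 s.t.:
  1.67x1 + 0.02x2 + 0.12x3 ≥ 1.1   (28-day strength contribution)
  1x1 ≥ 0.56   (binder content)
  1x1 + 0.03x2 + 1x3 ≥ 2.06   (fines)
  x1, x2, x3 ≥ 0.
The cheapest feasible vertex uses only silica fume, limestone filler; river sand is not used. The binder content and fines requirements are met with equality.
Optimal quantities: silica fume = 0.56 kg, limestone filler = 1.5 kg.
Objective = 0.499·0.56 + 0.033·1.5 = 0.32894.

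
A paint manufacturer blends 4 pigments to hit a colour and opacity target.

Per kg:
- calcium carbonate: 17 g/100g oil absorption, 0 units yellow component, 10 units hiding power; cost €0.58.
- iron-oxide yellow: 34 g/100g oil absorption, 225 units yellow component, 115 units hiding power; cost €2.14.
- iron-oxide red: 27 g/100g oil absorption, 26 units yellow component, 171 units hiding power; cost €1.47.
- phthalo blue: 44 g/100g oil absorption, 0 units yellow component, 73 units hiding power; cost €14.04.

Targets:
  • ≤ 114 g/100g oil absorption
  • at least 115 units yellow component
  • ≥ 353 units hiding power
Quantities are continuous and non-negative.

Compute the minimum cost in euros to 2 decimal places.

Let x1 = kg of calcium carbonate, x2 = kg of iron-oxide yellow, x3 = kg of iron-oxide red, x4 = kg of phthalo blue.
Minimize 0.58x1 + 2.14x2 + 1.47x3 + 14.04x4 s.t.:
  17x1 + 34x2 + 27x3 + 44x4 ≤ 114   (oil absorption)
  225x2 + 26x3 ≥ 115   (yellow component)
  10x1 + 115x2 + 171x3 + 73x4 ≥ 353   (hiding power)
  x1, x2, x3, x4 ≥ 0.
The minimum-cost mix takes nothing from calcium carbonate, phthalo blue — only iron-oxide yellow, iron-oxide red. There the yellow component and hiding power constraints are tight.
That vertex is x2 = 0.29553, x3 = 1.8656.
Objective = 2.14·0.29553 + 1.47·1.8656 = 3.3749.

€3.37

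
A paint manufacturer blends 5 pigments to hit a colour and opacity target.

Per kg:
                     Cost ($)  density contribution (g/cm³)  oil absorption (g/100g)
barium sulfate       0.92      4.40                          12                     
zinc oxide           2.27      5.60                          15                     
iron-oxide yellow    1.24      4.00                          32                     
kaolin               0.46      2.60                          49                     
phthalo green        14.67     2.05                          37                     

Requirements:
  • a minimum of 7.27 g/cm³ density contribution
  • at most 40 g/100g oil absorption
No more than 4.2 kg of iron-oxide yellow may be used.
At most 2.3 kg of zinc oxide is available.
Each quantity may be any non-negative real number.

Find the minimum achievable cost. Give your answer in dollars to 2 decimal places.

Let x1 = kg of barium sulfate, x2 = kg of zinc oxide, x3 = kg of iron-oxide yellow, x4 = kg of kaolin, x5 = kg of phthalo green.
Minimize 0.92x1 + 2.27x2 + 1.24x3 + 0.46x4 + 14.67x5 with:
  4.4x1 + 5.6x2 + 4x3 + 2.6x4 + 2.05x5 ≥ 7.27   (density contribution)
  12x1 + 15x2 + 32x3 + 49x4 + 37x5 ≤ 40   (oil absorption)
  x3 ≤ 4.2
  x2 ≤ 2.3
  x1, x2, x3, x4, x5 ≥ 0.
The cheapest feasible vertex uses only barium sulfate, kaolin; zinc oxide, iron-oxide yellow, phthalo green are not used. There the density contribution and oil absorption constraints are tight.
So barium sulfate = 1.368 kg, kaolin = 0.4813 kg.
Objective = 0.92·1.368 + 0.46·0.4813 = 1.4800.

$1.48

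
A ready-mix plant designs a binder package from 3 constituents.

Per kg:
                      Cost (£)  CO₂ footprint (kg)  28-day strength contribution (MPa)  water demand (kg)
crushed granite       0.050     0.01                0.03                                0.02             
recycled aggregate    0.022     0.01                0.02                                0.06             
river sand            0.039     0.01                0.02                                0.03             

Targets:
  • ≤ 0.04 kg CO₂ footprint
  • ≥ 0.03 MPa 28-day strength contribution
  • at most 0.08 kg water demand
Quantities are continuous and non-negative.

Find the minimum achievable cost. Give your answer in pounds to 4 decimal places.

£0.0354

Let x1 = kg of crushed granite, x2 = kg of recycled aggregate, x3 = kg of river sand.
Minimize 0.05x1 + 0.022x2 + 0.039x3 with:
  0.01x1 + 0.01x2 + 0.01x3 ≤ 0.04   (CO₂ footprint)
  0.03x1 + 0.02x2 + 0.02x3 ≥ 0.03   (28-day strength contribution)
  0.02x1 + 0.06x2 + 0.03x3 ≤ 0.08   (water demand)
  x1, x2, x3 ≥ 0.
At the optimum only crushed granite, recycled aggregate are positive (river sand = 0). There the 28-day strength contribution and water demand constraints are tight.
Optimal quantities: crushed granite = 0.1429 kg, recycled aggregate = 1.286 kg.
Cost = 0.05·0.1429 + 0.022·1.286 = 0.035437.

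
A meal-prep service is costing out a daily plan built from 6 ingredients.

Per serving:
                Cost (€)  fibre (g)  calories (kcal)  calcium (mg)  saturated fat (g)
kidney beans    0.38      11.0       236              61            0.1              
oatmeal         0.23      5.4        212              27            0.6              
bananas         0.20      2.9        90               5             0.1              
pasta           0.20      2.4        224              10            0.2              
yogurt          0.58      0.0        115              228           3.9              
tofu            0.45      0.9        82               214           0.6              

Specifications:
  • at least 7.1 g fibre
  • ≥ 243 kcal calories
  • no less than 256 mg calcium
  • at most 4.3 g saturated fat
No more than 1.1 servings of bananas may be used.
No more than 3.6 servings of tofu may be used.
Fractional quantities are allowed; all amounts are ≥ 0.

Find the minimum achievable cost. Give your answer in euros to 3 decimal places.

€0.693

Treat it as an LP. Let x1 = servings of kidney beans, x2 = servings of oatmeal, x3 = servings of bananas, x4 = servings of pasta, x5 = servings of yogurt, x6 = servings of tofu.
min 0.38x1 + 0.23x2 + 0.2x3 + 0.2x4 + 0.58x5 + 0.45x6 s.t.:
  11x1 + 5.4x2 + 2.9x3 + 2.4x4 + 0.9x6 ≥ 7.1   (fibre)
  236x1 + 212x2 + 90x3 + 224x4 + 115x5 + 82x6 ≥ 243   (calories)
  61x1 + 27x2 + 5x3 + 10x4 + 228x5 + 214x6 ≥ 256   (calcium)
  0.1x1 + 0.6x2 + 0.1x3 + 0.2x4 + 3.9x5 + 0.6x6 ≤ 4.3   (saturated fat)
  x3 ≤ 1.1
  x6 ≤ 3.6
  x1, x2, x3, x4, x5, x6 ≥ 0.
The cheapest feasible vertex uses only kidney beans, oatmeal, tofu; bananas, pasta, yogurt are not used. The fibre, calories, calcium requirements are met with equality.
Solving gives x1 = 0.43034, x2 = 0.26484, x6 = 1.0402.
Objective = 0.38·0.43034 + 0.23·0.26484 + 0.45·1.0402 = 0.69253.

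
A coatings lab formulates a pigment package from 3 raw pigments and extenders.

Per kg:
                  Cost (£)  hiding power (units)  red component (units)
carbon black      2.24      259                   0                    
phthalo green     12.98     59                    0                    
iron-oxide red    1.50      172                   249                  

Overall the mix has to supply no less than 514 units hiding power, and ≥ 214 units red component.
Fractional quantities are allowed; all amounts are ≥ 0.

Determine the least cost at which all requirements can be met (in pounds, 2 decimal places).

This is a linear program. Let x1 = kg of carbon black, x2 = kg of phthalo green, x3 = kg of iron-oxide red.
Minimise 2.24x1 + 12.98x2 + 1.5x3 s.t.:
  259x1 + 59x2 + 172x3 ≥ 514   (hiding power)
  249x3 ≥ 214   (red component)
  x1, x2, x3 ≥ 0.
The optimal basis is {carbon black, iron-oxide red}; phthalo green drops out. Binding constraints: hiding power and red component.
So carbon black = 1.414 kg, iron-oxide red = 0.8594 kg.
Hence cost = 2.24·1.414 + 1.5·0.8594 = £4.4565.

£4.46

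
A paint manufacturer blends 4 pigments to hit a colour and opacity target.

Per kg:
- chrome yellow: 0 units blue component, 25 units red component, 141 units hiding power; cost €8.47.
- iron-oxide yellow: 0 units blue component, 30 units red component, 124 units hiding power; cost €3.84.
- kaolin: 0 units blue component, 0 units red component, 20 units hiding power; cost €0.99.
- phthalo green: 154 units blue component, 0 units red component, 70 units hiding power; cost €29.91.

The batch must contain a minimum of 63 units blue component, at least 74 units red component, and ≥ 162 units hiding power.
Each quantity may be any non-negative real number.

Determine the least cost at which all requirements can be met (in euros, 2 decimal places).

€21.71

Let x1 = kg of chrome yellow, x2 = kg of iron-oxide yellow, x3 = kg of kaolin, x4 = kg of phthalo green.
Minimize 8.47x1 + 3.84x2 + 0.99x3 + 29.91x4 s.t.:
  154x4 ≥ 63   (blue component)
  25x1 + 30x2 ≥ 74   (red component)
  141x1 + 124x2 + 20x3 + 70x4 ≥ 162   (hiding power)
  x1, x2, x3, x4 ≥ 0.
The cheapest feasible vertex uses only iron-oxide yellow, phthalo green; chrome yellow, kaolin are not used. There the blue component and red component constraints are tight.
That vertex is x2 = 2.467, x4 = 0.4091.
Objective = 3.84·2.467 + 29.91·0.4091 = 21.7095.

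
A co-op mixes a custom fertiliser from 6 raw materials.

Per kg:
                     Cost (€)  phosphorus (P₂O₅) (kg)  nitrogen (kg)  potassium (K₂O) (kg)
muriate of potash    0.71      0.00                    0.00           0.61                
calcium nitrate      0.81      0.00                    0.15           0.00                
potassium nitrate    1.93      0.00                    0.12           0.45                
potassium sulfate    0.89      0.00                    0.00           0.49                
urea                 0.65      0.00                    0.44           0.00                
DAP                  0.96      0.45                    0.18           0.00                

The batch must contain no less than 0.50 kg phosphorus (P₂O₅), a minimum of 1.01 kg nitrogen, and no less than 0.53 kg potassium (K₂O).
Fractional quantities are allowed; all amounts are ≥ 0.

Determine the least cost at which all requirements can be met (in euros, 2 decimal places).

€2.88

Let x1 = kg of muriate of potash, x2 = kg of calcium nitrate, x3 = kg of potassium nitrate, x4 = kg of potassium sulfate, x5 = kg of urea, x6 = kg of DAP.
Minimize 0.71x1 + 0.81x2 + 1.93x3 + 0.89x4 + 0.65x5 + 0.96x6 subject to:
  0.45x6 ≥ 0.5   (phosphorus (P₂O₅))
  0.15x2 + 0.12x3 + 0.44x5 + 0.18x6 ≥ 1.01   (nitrogen)
  0.61x1 + 0.45x3 + 0.49x4 ≥ 0.53   (potassium (K₂O))
  x1, x2, x3, x4, x5, x6 ≥ 0.
At the optimum only muriate of potash, urea, DAP are positive (calcium nitrate, potassium nitrate, potassium sulfate = 0). Binding constraints: phosphorus (P₂O₅), nitrogen, potassium (K₂O).
Optimal quantities: muriate of potash = 0.8689 kg, urea = 1.841 kg, DAP = 1.111 kg.
Cost = 0.71·0.8689 + 0.65·1.841 + 0.96·1.111 = 2.8801.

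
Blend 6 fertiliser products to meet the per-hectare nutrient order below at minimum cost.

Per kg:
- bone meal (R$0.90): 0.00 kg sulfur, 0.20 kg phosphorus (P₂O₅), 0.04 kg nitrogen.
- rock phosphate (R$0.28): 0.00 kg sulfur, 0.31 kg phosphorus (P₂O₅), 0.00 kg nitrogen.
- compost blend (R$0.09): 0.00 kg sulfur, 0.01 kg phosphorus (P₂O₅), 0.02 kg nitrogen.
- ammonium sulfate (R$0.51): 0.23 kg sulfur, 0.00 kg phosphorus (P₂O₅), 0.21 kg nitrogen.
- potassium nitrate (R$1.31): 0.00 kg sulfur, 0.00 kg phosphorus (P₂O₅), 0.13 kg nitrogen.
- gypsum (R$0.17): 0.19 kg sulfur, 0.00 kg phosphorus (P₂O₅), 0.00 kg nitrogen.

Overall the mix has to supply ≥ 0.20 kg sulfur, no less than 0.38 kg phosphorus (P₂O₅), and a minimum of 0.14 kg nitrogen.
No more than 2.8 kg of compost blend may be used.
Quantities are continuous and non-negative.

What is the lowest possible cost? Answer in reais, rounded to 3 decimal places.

R$0.725

Let x1 = kg of bone meal, x2 = kg of rock phosphate, x3 = kg of compost blend, x4 = kg of ammonium sulfate, x5 = kg of potassium nitrate, x6 = kg of gypsum.
Minimise 0.9x1 + 0.28x2 + 0.09x3 + 0.51x4 + 1.31x5 + 0.17x6 s.t.:
  0.23x4 + 0.19x6 ≥ 0.2   (sulfur)
  0.2x1 + 0.31x2 + 0.01x3 ≥ 0.38   (phosphorus (P₂O₅))
  0.04x1 + 0.02x3 + 0.21x4 + 0.13x5 ≥ 0.14   (nitrogen)
  x3 ≤ 2.8
  x1, x2, x3, x4, x5, x6 ≥ 0.
The cheapest feasible vertex uses only rock phosphate, ammonium sulfate, gypsum; bone meal, compost blend, potassium nitrate are not used. There the sulfur, phosphorus (P₂O₅), nitrogen constraints are tight.
So rock phosphate = 1.226 kg, ammonium sulfate = 0.6667 kg, gypsum = 0.2456 kg.
Cost = 0.28·1.226 + 0.51·0.6667 + 0.17·0.2456 = 0.72505.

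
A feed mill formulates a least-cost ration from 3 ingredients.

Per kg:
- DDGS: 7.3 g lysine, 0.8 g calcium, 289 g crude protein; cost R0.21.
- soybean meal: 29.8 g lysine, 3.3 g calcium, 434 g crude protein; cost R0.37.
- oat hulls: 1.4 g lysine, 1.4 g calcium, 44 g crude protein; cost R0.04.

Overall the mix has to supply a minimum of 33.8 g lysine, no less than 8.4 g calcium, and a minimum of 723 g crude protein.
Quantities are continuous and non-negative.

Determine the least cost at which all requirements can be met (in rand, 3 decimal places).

R0.597

Let x1 = kg of DDGS, x2 = kg of soybean meal, x3 = kg of oat hulls.
Minimise 0.21x1 + 0.37x2 + 0.04x3 with:
  7.3x1 + 29.8x2 + 1.4x3 ≥ 33.8   (lysine)
  0.8x1 + 3.3x2 + 1.4x3 ≥ 8.4   (calcium)
  289x1 + 434x2 + 44x3 ≥ 723   (crude protein)
  x1, x2, x3 ≥ 0.
The optimal mix uses every input. There the lysine, calcium, crude protein constraints are tight.
So DDGS = 0.7789 kg, soybean meal = 0.7674 kg, oat hulls = 3.746 kg.
Objective = 0.21·0.7789 + 0.37·0.7674 + 0.04·3.746 = 0.59735.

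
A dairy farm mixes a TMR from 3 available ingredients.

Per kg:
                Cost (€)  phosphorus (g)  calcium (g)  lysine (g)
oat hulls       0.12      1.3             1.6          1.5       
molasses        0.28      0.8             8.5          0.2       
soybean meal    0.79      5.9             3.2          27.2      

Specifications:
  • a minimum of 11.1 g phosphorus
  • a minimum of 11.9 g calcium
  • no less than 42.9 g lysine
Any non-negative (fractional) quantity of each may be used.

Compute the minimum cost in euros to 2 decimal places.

€1.51

Set it up as a linear program. Let x1 = kg of oat hulls, x2 = kg of molasses, x3 = kg of soybean meal.
Minimise 0.12x1 + 0.28x2 + 0.79x3 with:
  1.3x1 + 0.8x2 + 5.9x3 ≥ 11.1   (phosphorus)
  1.6x1 + 8.5x2 + 3.2x3 ≥ 11.9   (calcium)
  1.5x1 + 0.2x2 + 27.2x3 ≥ 42.9   (lysine)
  x1, x2, x3 ≥ 0.
All 3 inputs are positive at the optimum. There the phosphorus, calcium, lysine constraints are tight.
Solving gives x1 = 1.396, x2 = 0.5741, x3 = 1.496.
Cost = 0.12·1.396 + 0.28·0.5741 + 0.79·1.496 = 1.5101.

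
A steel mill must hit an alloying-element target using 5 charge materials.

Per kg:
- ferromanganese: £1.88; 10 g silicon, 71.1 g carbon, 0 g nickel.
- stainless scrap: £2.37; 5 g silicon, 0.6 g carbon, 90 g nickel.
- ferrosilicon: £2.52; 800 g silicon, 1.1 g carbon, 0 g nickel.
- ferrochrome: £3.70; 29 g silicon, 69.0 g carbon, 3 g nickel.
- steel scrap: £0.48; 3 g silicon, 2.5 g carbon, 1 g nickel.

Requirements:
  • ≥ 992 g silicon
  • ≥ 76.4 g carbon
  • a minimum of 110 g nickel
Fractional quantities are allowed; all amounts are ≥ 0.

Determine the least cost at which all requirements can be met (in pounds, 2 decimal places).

This is a linear program. Let x1 = kg of ferromanganese, x2 = kg of stainless scrap, x3 = kg of ferrosilicon, x4 = kg of ferrochrome, x5 = kg of steel scrap.
min 1.88x1 + 2.37x2 + 2.52x3 + 3.7x4 + 0.48x5 s.t.:
  10x1 + 5x2 + 800x3 + 29x4 + 3x5 ≥ 992   (silicon)
  71.1x1 + 0.6x2 + 1.1x3 + 69x4 + 2.5x5 ≥ 76.4   (carbon)
  90x2 + 3x4 + 1x5 ≥ 110   (nickel)
  x1, x2, x3, x4, x5 ≥ 0.
The cheapest feasible vertex uses only ferromanganese, stainless scrap, ferrosilicon; ferrochrome, steel scrap are not used. There the silicon, carbon, nickel constraints are tight.
Solving gives x1 = 1.045, x2 = 1.222, x3 = 1.219.
Objective = 1.88·1.045 + 2.37·1.222 + 2.52·1.219 = 7.9326.

£7.93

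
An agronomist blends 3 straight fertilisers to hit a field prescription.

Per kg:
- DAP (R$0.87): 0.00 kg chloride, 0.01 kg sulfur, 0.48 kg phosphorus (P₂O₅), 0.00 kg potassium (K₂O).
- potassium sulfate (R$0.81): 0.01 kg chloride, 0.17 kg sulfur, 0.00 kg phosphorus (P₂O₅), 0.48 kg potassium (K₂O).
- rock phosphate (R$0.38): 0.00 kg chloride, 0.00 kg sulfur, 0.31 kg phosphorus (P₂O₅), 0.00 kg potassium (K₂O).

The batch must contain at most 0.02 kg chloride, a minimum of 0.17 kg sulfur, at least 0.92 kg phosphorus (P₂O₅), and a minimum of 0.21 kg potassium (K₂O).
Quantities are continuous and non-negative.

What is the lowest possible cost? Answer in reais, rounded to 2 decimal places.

R$1.94

Treat it as an LP. Let x1 = kg of DAP, x2 = kg of potassium sulfate, x3 = kg of rock phosphate.
Minimise 0.87x1 + 0.81x2 + 0.38x3 subject to:
  0.01x2 ≤ 0.02   (chloride)
  0.01x1 + 0.17x2 ≥ 0.17   (sulfur)
  0.48x1 + 0.31x3 ≥ 0.92   (phosphorus (P₂O₅))
  0.48x2 ≥ 0.21   (potassium (K₂O))
  x1, x2, x3 ≥ 0.
At the optimum only potassium sulfate, rock phosphate are positive (DAP = 0). There the sulfur and phosphorus (P₂O₅) constraints are tight.
So potassium sulfate = 1 kg, rock phosphate = 2.968 kg.
Objective = 0.81·1 + 0.38·2.968 = 1.9378.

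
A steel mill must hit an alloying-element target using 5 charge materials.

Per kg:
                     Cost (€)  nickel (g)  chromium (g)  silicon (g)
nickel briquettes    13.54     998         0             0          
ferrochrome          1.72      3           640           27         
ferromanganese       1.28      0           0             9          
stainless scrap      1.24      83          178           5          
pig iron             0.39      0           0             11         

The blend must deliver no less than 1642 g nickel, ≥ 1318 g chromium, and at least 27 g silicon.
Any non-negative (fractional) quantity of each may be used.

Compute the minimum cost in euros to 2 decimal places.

€23.12

Let x1 = kg of nickel briquettes, x2 = kg of ferrochrome, x3 = kg of ferromanganese, x4 = kg of stainless scrap, x5 = kg of pig iron.
Minimise 13.54x1 + 1.72x2 + 1.28x3 + 1.24x4 + 0.39x5 subject to:
  998x1 + 3x2 + 83x4 ≥ 1642   (nickel)
  640x2 + 178x4 ≥ 1318   (chromium)
  27x2 + 9x3 + 5x4 + 11x5 ≥ 27   (silicon)
  x1, x2, x3, x4, x5 ≥ 0.
The minimum-cost mix takes nothing from ferrochrome, ferromanganese, pig iron — only nickel briquettes, stainless scrap. There the nickel and chromium constraints are tight.
Optimal quantities: nickel briquettes = 1.0295 kg, stainless scrap = 7.4045 kg.
Total cost: 13.54·1.0295 + 1.24·7.4045 = 23.1210.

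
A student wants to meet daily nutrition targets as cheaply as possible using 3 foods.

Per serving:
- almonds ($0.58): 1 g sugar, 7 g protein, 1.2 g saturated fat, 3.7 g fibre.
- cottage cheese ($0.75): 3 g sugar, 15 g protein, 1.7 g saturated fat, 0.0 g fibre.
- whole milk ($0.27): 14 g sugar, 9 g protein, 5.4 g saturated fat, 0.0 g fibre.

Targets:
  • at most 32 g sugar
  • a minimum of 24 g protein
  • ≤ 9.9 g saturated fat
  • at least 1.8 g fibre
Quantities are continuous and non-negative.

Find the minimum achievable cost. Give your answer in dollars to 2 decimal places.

$1.02

Let x1 = servings of almonds, x2 = servings of cottage cheese, x3 = servings of whole milk.
Minimise 0.58x1 + 0.75x2 + 0.27x3 subject to:
  1x1 + 3x2 + 14x3 ≤ 32   (sugar)
  7x1 + 15x2 + 9x3 ≥ 24   (protein)
  1.2x1 + 1.7x2 + 5.4x3 ≤ 9.9   (saturated fat)
  3.7x1 ≥ 1.8   (fibre)
  x1, x2, x3 ≥ 0.
The optimal mix uses every input. There the protein, saturated fat, fibre constraints are tight.
Optimal quantities: almonds = 0.4865 servings, cottage cheese = 0.4165 servings, whole milk = 1.594 servings.
Cost = 0.58·0.4865 + 0.75·0.4165 + 0.27·1.594 = 1.0249.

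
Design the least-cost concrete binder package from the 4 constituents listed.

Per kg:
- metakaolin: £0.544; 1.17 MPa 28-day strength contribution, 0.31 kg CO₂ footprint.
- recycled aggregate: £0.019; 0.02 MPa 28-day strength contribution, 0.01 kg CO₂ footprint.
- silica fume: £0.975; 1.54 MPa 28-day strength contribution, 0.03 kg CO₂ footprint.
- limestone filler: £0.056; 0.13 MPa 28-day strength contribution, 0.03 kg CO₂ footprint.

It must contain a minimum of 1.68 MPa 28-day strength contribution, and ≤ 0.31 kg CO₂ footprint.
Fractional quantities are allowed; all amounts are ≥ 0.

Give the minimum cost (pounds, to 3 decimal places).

£0.798

Set it up as a linear program. Let x1 = kg of metakaolin, x2 = kg of recycled aggregate, x3 = kg of silica fume, x4 = kg of limestone filler.
Minimize 0.544x1 + 0.019x2 + 0.975x3 + 0.056x4 with:
  1.17x1 + 0.02x2 + 1.54x3 + 0.13x4 ≥ 1.68   (28-day strength contribution)
  0.31x1 + 0.01x2 + 0.03x3 + 0.03x4 ≤ 0.31   (CO₂ footprint)
  x1, x2, x3, x4 ≥ 0.
The cheapest feasible vertex uses only silica fume, limestone filler; metakaolin, recycled aggregate are not used. There the 28-day strength contribution and CO₂ footprint constraints are tight.
Solving gives x3 = 0.2388, x4 = 10.09.
Hence cost = 0.975·0.2388 + 0.056·10.09 = £0.79787.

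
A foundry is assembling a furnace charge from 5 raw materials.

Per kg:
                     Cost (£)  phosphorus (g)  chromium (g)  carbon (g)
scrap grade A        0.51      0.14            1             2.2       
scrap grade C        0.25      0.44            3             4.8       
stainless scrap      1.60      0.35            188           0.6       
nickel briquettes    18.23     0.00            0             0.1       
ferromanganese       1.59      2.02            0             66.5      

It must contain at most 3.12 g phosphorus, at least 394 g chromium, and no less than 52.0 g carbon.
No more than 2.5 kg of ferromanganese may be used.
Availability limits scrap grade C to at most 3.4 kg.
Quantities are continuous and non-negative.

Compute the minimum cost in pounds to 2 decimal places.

£4.57

Set it up as a linear program. Let x1 = kg of scrap grade A, x2 = kg of scrap grade C, x3 = kg of stainless scrap, x4 = kg of nickel briquettes, x5 = kg of ferromanganese.
Minimise 0.51x1 + 0.25x2 + 1.6x3 + 18.23x4 + 1.59x5 subject to:
  0.14x1 + 0.44x2 + 0.35x3 + 2.02x5 ≤ 3.12   (phosphorus)
  1x1 + 3x2 + 188x3 ≥ 394   (chromium)
  2.2x1 + 4.8x2 + 0.6x3 + 0.1x4 + 66.5x5 ≥ 52   (carbon)
  x5 ≤ 2.5
  x2 ≤ 3.4
  x1, x2, x3, x4, x5 ≥ 0.
The minimum-cost mix takes nothing from scrap grade A, scrap grade C, nickel briquettes — only stainless scrap, ferromanganese. Binding constraints: chromium and carbon.
So stainless scrap = 2.096 kg, ferromanganese = 0.763 kg.
Total cost: 1.6·2.096 + 1.59·0.763 = 4.5668.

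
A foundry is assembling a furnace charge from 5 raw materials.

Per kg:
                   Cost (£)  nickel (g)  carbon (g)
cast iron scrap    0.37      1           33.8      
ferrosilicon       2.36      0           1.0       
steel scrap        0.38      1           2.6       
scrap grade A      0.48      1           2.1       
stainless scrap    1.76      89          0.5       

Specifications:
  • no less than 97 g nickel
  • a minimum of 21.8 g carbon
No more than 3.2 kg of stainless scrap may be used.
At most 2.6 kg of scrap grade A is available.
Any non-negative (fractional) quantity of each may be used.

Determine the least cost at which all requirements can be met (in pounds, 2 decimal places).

£2.14

Set it up as a linear program. Let x1 = kg of cast iron scrap, x2 = kg of ferrosilicon, x3 = kg of steel scrap, x4 = kg of scrap grade A, x5 = kg of stainless scrap.
Minimise 0.37x1 + 2.36x2 + 0.38x3 + 0.48x4 + 1.76x5 subject to:
  1x1 + 1x3 + 1x4 + 89x5 ≥ 97   (nickel)
  33.8x1 + 1x2 + 2.6x3 + 2.1x4 + 0.5x5 ≥ 21.8   (carbon)
  x5 ≤ 3.2
  x4 ≤ 2.6
  x1, x2, x3, x4, x5 ≥ 0.
At the optimum only cast iron scrap, stainless scrap are positive (ferrosilicon, steel scrap, scrap grade A = 0). Binding constraints: nickel and carbon.
That vertex is x1 = 0.629, x5 = 1.083.
Cost = 0.37·0.629 + 1.76·1.083 = 2.1388.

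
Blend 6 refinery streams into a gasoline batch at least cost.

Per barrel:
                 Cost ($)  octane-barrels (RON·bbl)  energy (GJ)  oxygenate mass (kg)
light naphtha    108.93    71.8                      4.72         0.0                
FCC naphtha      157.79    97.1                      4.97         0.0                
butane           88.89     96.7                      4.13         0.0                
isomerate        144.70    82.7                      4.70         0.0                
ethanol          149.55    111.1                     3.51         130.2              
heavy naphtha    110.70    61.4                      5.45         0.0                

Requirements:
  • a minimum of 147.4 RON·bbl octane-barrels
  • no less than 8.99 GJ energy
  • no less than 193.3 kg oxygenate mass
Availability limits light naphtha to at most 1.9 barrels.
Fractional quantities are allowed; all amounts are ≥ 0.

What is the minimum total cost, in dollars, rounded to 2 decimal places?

Set it up as a linear program. Let x1 = barrels of light naphtha, x2 = barrels of FCC naphtha, x3 = barrels of butane, x4 = barrels of isomerate, x5 = barrels of ethanol, x6 = barrels of heavy naphtha.
Minimize 108.93x1 + 157.79x2 + 88.89x3 + 144.7x4 + 149.55x5 + 110.7x6 with:
  71.8x1 + 97.1x2 + 96.7x3 + 82.7x4 + 111.1x5 + 61.4x6 ≥ 147.4   (octane-barrels)
  4.72x1 + 4.97x2 + 4.13x3 + 4.7x4 + 3.51x5 + 5.45x6 ≥ 8.99   (energy)
  130.2x5 ≥ 193.3   (oxygenate mass)
  x1 ≤ 1.9
  x1, x2, x3, x4, x5, x6 ≥ 0.
The minimum-cost mix takes nothing from light naphtha, FCC naphtha, butane, isomerate — only ethanol, heavy naphtha. There the energy and oxygenate mass constraints are tight.
That vertex is x5 = 1.4846, x6 = 0.69338.
Objective = 149.55·1.4846 + 110.7·0.69338 = 298.7791.

$298.78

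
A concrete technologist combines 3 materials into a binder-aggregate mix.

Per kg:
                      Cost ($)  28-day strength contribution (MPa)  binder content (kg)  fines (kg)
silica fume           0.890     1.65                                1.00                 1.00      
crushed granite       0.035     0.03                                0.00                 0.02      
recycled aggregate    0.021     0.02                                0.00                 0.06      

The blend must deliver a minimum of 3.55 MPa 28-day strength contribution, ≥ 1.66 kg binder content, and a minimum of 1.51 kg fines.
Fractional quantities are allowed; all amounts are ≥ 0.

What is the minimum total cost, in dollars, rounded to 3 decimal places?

Set it up as a linear program. Let x1 = kg of silica fume, x2 = kg of crushed granite, x3 = kg of recycled aggregate.
Minimise 0.89x1 + 0.035x2 + 0.021x3 with:
  1.65x1 + 0.03x2 + 0.02x3 ≥ 3.55   (28-day strength contribution)
  1x1 ≥ 1.66   (binder content)
  1x1 + 0.02x2 + 0.06x3 ≥ 1.51   (fines)
  x1, x2, x3 ≥ 0.
At the optimum only silica fume is positive (crushed granite, recycled aggregate = 0). Binding constraint: 28-day strength contribution.
Solving gives x1 = 2.152.
Total cost: 0.89·2.152 = 1.91528.

$1.915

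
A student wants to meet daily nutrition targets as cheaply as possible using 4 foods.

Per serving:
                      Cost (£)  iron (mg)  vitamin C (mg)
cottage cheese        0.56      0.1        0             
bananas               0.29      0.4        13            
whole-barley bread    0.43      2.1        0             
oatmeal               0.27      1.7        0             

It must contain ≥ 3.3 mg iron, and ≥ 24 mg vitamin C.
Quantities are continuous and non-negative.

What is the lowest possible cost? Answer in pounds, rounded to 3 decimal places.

This is a linear program. Let x1 = servings of cottage cheese, x2 = servings of bananas, x3 = servings of whole-barley bread, x4 = servings of oatmeal.
Minimise 0.56x1 + 0.29x2 + 0.43x3 + 0.27x4 with:
  0.1x1 + 0.4x2 + 2.1x3 + 1.7x4 ≥ 3.3   (iron)
  13x2 ≥ 24   (vitamin C)
  x1, x2, x3, x4 ≥ 0.
At the optimum only bananas, oatmeal are positive (cottage cheese, whole-barley bread = 0). Binding constraints: iron and vitamin C.
Optimal quantities: bananas = 1.846 servings, oatmeal = 1.507 servings.
Total cost: 0.29·1.846 + 0.27·1.507 = 0.94223.

£0.942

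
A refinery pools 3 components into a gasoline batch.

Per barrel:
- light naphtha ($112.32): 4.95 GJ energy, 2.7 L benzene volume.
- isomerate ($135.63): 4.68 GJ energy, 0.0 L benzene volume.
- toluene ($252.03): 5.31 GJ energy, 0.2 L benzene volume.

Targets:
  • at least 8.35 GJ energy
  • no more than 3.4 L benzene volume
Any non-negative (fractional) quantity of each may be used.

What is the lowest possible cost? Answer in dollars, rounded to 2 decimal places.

$202.78

Set it up as a linear program. Let x1 = barrels of light naphtha, x2 = barrels of isomerate, x3 = barrels of toluene.
Minimize 112.32x1 + 135.63x2 + 252.03x3 s.t.:
  4.95x1 + 4.68x2 + 5.31x3 ≥ 8.35   (energy)
  2.7x1 + 0.2x3 ≤ 3.4   (benzene volume)
  x1, x2, x3 ≥ 0.
At the optimum only light naphtha, isomerate are positive (toluene = 0). There the energy and benzene volume constraints are tight.
That vertex is x1 = 1.25926, x2 = 0.452279.
Total cost: 112.32·1.25926 + 135.63·0.452279 = 202.7827.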